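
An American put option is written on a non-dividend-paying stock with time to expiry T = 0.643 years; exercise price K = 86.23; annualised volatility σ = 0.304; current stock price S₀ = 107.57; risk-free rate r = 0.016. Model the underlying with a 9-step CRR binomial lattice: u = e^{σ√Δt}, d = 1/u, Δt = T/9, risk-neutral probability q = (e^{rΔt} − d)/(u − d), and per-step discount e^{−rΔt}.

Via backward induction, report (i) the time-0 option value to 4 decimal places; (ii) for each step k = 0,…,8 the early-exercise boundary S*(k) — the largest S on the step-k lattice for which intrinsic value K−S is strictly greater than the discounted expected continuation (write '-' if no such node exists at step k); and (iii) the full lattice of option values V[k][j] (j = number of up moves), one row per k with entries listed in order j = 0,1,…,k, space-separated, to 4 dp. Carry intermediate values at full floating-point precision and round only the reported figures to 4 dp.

price = 2.1310
boundary = - - - - - - 66.0626 71.6548 77.7203
tree:
2.1310
3.3130 0.8895
5.0478 1.4915 0.2568
7.5077 2.4656 0.4677 0.0351
10.8454 4.0057 0.8473 0.0684 0.0000
15.1174 6.3658 1.5262 0.1334 0.0000 0.0000
20.1674 9.8276 2.7302 0.2602 0.0000 0.0000 0.0000
25.3231 14.5752 4.8441 0.5075 0.0000 0.0000 0.0000 0.0000
30.0764 20.1674 8.5097 0.9899 0.0000 0.0000 0.0000 0.0000 0.0000
34.4588 25.3231 14.5752 1.9308 0.0000 0.0000 0.0000 0.0000 0.0000 0.0000

Δt=0.07144  u=1.08465  d=0.92196  q=0.48673  discount=0.99886
step 9 (expiry): payoffs max(K−S,0) = 34.4588 25.3231 14.5752 1.9308 0.0000 0.0000 0.0000 0.0000 0.0000 0.0000
step 8: (k=8,j=0): S=56.1536, (K−S)⁺=30.0764, hold=29.9779 ⇒ V=30.0764 exercise | (k=8,j=1): S=66.0626, (K−S)⁺=20.1674, hold=20.0689 ⇒ V=20.1674 exercise | (k=8,j=2): S=77.7203, (K−S)⁺=8.5097, hold=8.4112 ⇒ V=8.5097 exercise | (k=8,j=3): S=91.4351, (K−S)⁺=0.0000, hold=0.9899 ⇒ V=0.9899 continue | (k=8,j=4): S=107.5700, (K−S)⁺=0.0000, hold=0.0000 ⇒ V=0.0000 continue | (k=8,j=5): S=126.5522, (K−S)⁺=0.0000, hold=0.0000 ⇒ V=0.0000 continue | (k=8,j=6): S=148.8840, (K−S)⁺=0.0000, hold=0.0000 ⇒ V=0.0000 continue | (k=8,j=7): S=175.1566, (K−S)⁺=0.0000, hold=0.0000 ⇒ V=0.0000 continue | (k=8,j=8): S=206.0654, (K−S)⁺=0.0000, hold=0.0000 ⇒ V=0.0000 continue  boundary S*=77.7203
step 7: (k=7,j=0): S=60.9069, (K−S)⁺=25.3231, hold=25.2246 ⇒ V=25.3231 exercise | (k=7,j=1): S=71.6548, (K−S)⁺=14.5752, hold=14.4767 ⇒ V=14.5752 exercise | (k=7,j=2): S=84.2992, (K−S)⁺=1.9308, hold=4.8441 ⇒ V=4.8441 continue | (k=7,j=3): S=99.1749, (K−S)⁺=0.0000, hold=0.5075 ⇒ V=0.5075 continue | (k=7,j=4): S=116.6757, (K−S)⁺=0.0000, hold=0.0000 ⇒ V=0.0000 continue | (k=7,j=5): S=137.2647, (K−S)⁺=0.0000, hold=0.0000 ⇒ V=0.0000 continue | (k=7,j=6): S=161.4869, (K−S)⁺=0.0000, hold=0.0000 ⇒ V=0.0000 continue | (k=7,j=7): S=189.9834, (K−S)⁺=0.0000, hold=0.0000 ⇒ V=0.0000 continue  boundary S*=71.6548
step 6: (k=6,j=0): S=66.0626, (K−S)⁺=20.1674, hold=20.0689 ⇒ V=20.1674 exercise | (k=6,j=1): S=77.7203, (K−S)⁺=8.5097, hold=9.8276 ⇒ V=9.8276 continue | (k=6,j=2): S=91.4351, (K−S)⁺=0.0000, hold=2.7302 ⇒ V=2.7302 continue | (k=6,j=3): S=107.5700, (K−S)⁺=0.0000, hold=0.2602 ⇒ V=0.2602 continue | (k=6,j=4): S=126.5522, (K−S)⁺=0.0000, hold=0.0000 ⇒ V=0.0000 continue | (k=6,j=5): S=148.8840, (K−S)⁺=0.0000, hold=0.0000 ⇒ V=0.0000 continue | (k=6,j=6): S=175.1566, (K−S)⁺=0.0000, hold=0.0000 ⇒ V=0.0000 continue  boundary S*=66.0626
step 5: (k=5,j=0): S=71.6548, (K−S)⁺=14.5752, hold=15.1174 ⇒ V=15.1174 continue | (k=5,j=1): S=84.2992, (K−S)⁺=1.9308, hold=6.3658 ⇒ V=6.3658 continue | (k=5,j=2): S=99.1749, (K−S)⁺=0.0000, hold=1.5262 ⇒ V=1.5262 continue | (k=5,j=3): S=116.6757, (K−S)⁺=0.0000, hold=0.1334 ⇒ V=0.1334 continue | (k=5,j=4): S=137.2647, (K−S)⁺=0.0000, hold=0.0000 ⇒ V=0.0000 continue | (k=5,j=5): S=161.4869, (K−S)⁺=0.0000, hold=0.0000 ⇒ V=0.0000 continue  boundary S*=-
step 4: (k=4,j=0): S=77.7203, (K−S)⁺=8.5097, hold=10.8454 ⇒ V=10.8454 continue | (k=4,j=1): S=91.4351, (K−S)⁺=0.0000, hold=4.0057 ⇒ V=4.0057 continue | (k=4,j=2): S=107.5700, (K−S)⁺=0.0000, hold=0.8473 ⇒ V=0.8473 continue | (k=4,j=3): S=126.5522, (K−S)⁺=0.0000, hold=0.0684 ⇒ V=0.0684 continue | (k=4,j=4): S=148.8840, (K−S)⁺=0.0000, hold=0.0000 ⇒ V=0.0000 continue  boundary S*=-
step 3: (k=3,j=0): S=84.2992, (K−S)⁺=1.9308, hold=7.5077 ⇒ V=7.5077 continue | (k=3,j=1): S=99.1749, (K−S)⁺=0.0000, hold=2.4656 ⇒ V=2.4656 continue | (k=3,j=2): S=116.6757, (K−S)⁺=0.0000, hold=0.4677 ⇒ V=0.4677 continue | (k=3,j=3): S=137.2647, (K−S)⁺=0.0000, hold=0.0351 ⇒ V=0.0351 continue  boundary S*=-
step 2: (k=2,j=0): S=91.4351, (K−S)⁺=0.0000, hold=5.0478 ⇒ V=5.0478 continue | (k=2,j=1): S=107.5700, (K−S)⁺=0.0000, hold=1.4915 ⇒ V=1.4915 continue | (k=2,j=2): S=126.5522, (K−S)⁺=0.0000, hold=0.2568 ⇒ V=0.2568 continue  boundary S*=-
step 1: (k=1,j=0): S=99.1749, (K−S)⁺=0.0000, hold=3.3130 ⇒ V=3.3130 continue | (k=1,j=1): S=116.6757, (K−S)⁺=0.0000, hold=0.8895 ⇒ V=0.8895 continue  boundary S*=-
step 0: (k=0,j=0): S=107.5700, (K−S)⁺=0.0000, hold=2.1310 ⇒ V=2.1310 continue  boundary S*=-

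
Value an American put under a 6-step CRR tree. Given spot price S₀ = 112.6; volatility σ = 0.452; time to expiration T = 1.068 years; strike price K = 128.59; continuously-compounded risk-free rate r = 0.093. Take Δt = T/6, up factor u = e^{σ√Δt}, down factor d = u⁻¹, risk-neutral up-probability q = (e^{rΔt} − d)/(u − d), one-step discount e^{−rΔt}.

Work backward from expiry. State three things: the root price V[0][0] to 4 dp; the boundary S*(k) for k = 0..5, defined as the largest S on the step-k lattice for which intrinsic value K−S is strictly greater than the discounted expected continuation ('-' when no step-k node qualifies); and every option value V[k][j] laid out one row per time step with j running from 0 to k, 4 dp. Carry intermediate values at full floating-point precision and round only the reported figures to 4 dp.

price = 26.0386
boundary = - - 76.8952 63.5448 76.8952 93.0505
tree:
26.0386
37.3518 15.4177
51.6948 24.0329 7.1815
65.0452 36.1094 12.5689 1.9483
76.0778 51.6948 21.4859 3.9299 0.0000
85.1949 65.0452 35.5395 7.9271 0.0000 0.0000
92.7291 76.0778 51.6948 15.9900 0.0000 0.0000 0.0000

params: Δt=0.17800 u=1.21010 d=0.82638 q=0.49597 e^(-rΔt)=0.98358
t_6 payoffs: 92.7291 76.0778 51.6948 15.9900 0.0000 0.0000 0.0000
t_5: node(5,0) S=43.3951 payoff=85.1949 vs cont=83.0837 → 85.1949 [stop]  node(5,1) S=63.5448 payoff=65.0452 vs cont=62.9341 → 65.0452 [stop]  node(5,2) S=93.0505 payoff=35.5395 vs cont=33.4283 → 35.5395 [stop]  node(5,3) S=136.2567 payoff=0.0000 vs cont=7.9271 → 7.9271 [wait]  node(5,4) S=199.5248 payoff=0.0000 vs cont=0.0000 → 0.0000 [wait]  node(5,5) S=292.1703 payoff=0.0000 vs cont=0.0000 → 0.0000 [wait]  ⇒ S*(5)=93.0505
t_4: node(4,0) S=52.5122 payoff=76.0778 vs cont=73.9666 → 76.0778 [stop]  node(4,1) S=76.8952 payoff=51.6948 vs cont=49.5836 → 51.6948 [stop]  node(4,2) S=112.6000 payoff=15.9900 vs cont=21.4859 → 21.4859 [wait]  node(4,3) S=164.8836 payoff=0.0000 vs cont=3.9299 → 3.9299 [wait]  node(4,4) S=241.4440 payoff=0.0000 vs cont=0.0000 → 0.0000 [wait]  ⇒ S*(4)=76.8952
t_3: node(3,0) S=63.5448 payoff=65.0452 vs cont=62.9341 → 65.0452 [stop]  node(3,1) S=93.0505 payoff=35.5395 vs cont=36.1094 → 36.1094 [wait]  node(3,2) S=136.2567 payoff=0.0000 vs cont=12.5689 → 12.5689 [wait]  node(3,3) S=199.5248 payoff=0.0000 vs cont=1.9483 → 1.9483 [wait]  ⇒ S*(3)=63.5448
t_2: node(2,0) S=76.8952 payoff=51.6948 vs cont=49.8616 → 51.6948 [stop]  node(2,1) S=112.6000 payoff=15.9900 vs cont=24.0329 → 24.0329 [wait]  node(2,2) S=164.8836 payoff=0.0000 vs cont=7.1815 → 7.1815 [wait]  ⇒ S*(2)=76.8952
t_1: node(1,0) S=93.0505 payoff=35.5395 vs cont=37.3518 → 37.3518 [wait]  node(1,1) S=136.2567 payoff=0.0000 vs cont=15.4177 → 15.4177 [wait]  ⇒ S*(1)=-
t_0: node(0,0) S=112.6000 payoff=15.9900 vs cont=26.0386 → 26.0386 [wait]  ⇒ S*(0)=-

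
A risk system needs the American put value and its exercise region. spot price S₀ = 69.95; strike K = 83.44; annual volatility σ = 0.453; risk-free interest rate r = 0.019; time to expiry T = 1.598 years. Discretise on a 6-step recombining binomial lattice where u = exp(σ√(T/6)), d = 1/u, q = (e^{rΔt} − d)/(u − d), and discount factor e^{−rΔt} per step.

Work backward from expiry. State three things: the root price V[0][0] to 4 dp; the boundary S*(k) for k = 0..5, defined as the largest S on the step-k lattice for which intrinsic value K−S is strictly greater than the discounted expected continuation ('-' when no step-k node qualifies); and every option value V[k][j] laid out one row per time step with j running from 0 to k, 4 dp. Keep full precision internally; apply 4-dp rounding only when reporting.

price = 24.0322
boundary = - - - 34.6894 43.8255 55.3678
tree:
24.0322
31.5731 15.1801
40.0394 21.6862 7.4804
48.7506 29.9513 11.9320 2.1797
55.9821 39.6145 18.5984 4.0020 0.0000
61.7061 48.7506 28.0722 7.3475 0.0000 0.0000
66.2369 55.9821 39.6145 13.4900 0.0000 0.0000 0.0000

params: Δt=0.26633 u=1.26337 d=0.79153 q=0.45257 e^(-rΔt)=0.99495
t_6 payoffs: 66.2369 55.9821 39.6145 13.4900 0.0000 0.0000 0.0000
t_5: node(5,0) S=21.7339 payoff=61.7061 vs cont=61.2850 → 61.7061 [stop]  node(5,1) S=34.6894 payoff=48.7506 vs cont=48.3294 → 48.7506 [stop]  node(5,2) S=55.3678 payoff=28.0722 vs cont=27.6510 → 28.0722 [stop]  node(5,3) S=88.3727 payoff=0.0000 vs cont=7.3475 → 7.3475 [wait]  node(5,4) S=141.0517 payoff=0.0000 vs cont=0.0000 → 0.0000 [wait]  node(5,5) S=225.1328 payoff=0.0000 vs cont=0.0000 → 0.0000 [wait]  ⇒ S*(5)=55.3678
t_4: node(4,0) S=27.4579 payoff=55.9821 vs cont=55.5610 → 55.9821 [stop]  node(4,1) S=43.8255 payoff=39.6145 vs cont=39.1933 → 39.6145 [stop]  node(4,2) S=69.9500 payoff=13.4900 vs cont=18.5984 → 18.5984 [wait]  node(4,3) S=111.6473 payoff=0.0000 vs cont=4.0020 → 4.0020 [wait]  node(4,4) S=178.2003 payoff=0.0000 vs cont=0.0000 → 0.0000 [wait]  ⇒ S*(4)=43.8255
t_3: node(3,0) S=34.6894 payoff=48.7506 vs cont=48.3294 → 48.7506 [stop]  node(3,1) S=55.3678 payoff=28.0722 vs cont=29.9513 → 29.9513 [wait]  node(3,2) S=88.3727 payoff=0.0000 vs cont=11.9320 → 11.9320 [wait]  node(3,3) S=141.0517 payoff=0.0000 vs cont=2.1797 → 2.1797 [wait]  ⇒ S*(3)=34.6894
t_2: node(2,0) S=43.8255 payoff=39.6145 vs cont=40.0394 → 40.0394 [wait]  node(2,1) S=69.9500 payoff=13.4900 vs cont=21.6862 → 21.6862 [wait]  node(2,2) S=111.6473 payoff=0.0000 vs cont=7.4804 → 7.4804 [wait]  ⇒ S*(2)=-
t_1: node(1,0) S=55.3678 payoff=28.0722 vs cont=31.5731 → 31.5731 [wait]  node(1,1) S=88.3727 payoff=0.0000 vs cont=15.1801 → 15.1801 [wait]  ⇒ S*(1)=-
t_0: node(0,0) S=69.9500 payoff=13.4900 vs cont=24.0322 → 24.0322 [wait]  ⇒ S*(0)=-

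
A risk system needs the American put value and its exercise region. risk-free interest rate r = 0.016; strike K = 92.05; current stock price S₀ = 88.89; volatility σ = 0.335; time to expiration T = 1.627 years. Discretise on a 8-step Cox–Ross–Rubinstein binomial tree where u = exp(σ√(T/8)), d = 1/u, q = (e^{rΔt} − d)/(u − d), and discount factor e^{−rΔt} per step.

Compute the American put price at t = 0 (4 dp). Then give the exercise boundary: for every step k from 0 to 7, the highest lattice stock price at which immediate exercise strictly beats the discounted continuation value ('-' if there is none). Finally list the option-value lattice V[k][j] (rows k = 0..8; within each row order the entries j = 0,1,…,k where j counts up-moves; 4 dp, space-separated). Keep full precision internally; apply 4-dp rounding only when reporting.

price = 15.7783
boundary = - - - - 48.5745 56.4962 65.7099 76.4261
tree:
15.7783
21.3910 9.6347
28.1129 14.0506 4.7821
35.6583 19.9014 7.6299 1.6427
43.4755 27.1960 11.9127 2.9116 0.2405
50.2865 35.5538 18.0732 5.1324 0.4579 0.0000
56.1424 43.4755 26.3401 8.9889 0.8718 0.0000 0.0000
61.1773 50.2865 35.5538 15.6239 1.6598 0.0000 0.0000 0.0000
65.5062 56.1424 43.4755 26.3401 3.1600 0.0000 0.0000 0.0000 0.0000

params: Δt=0.20338 u=1.16308 d=0.85978 q=0.47305 e^(-rΔt)=0.99675
t_8 payoffs: 65.5062 56.1424 43.4755 26.3401 3.1600 0.0000 0.0000 0.0000 0.0000
t_7: node(7,0) S=30.8727 payoff=61.1773 vs cont=60.8783 → 61.1773 [stop]  node(7,1) S=41.7635 payoff=50.2865 vs cont=49.9874 → 50.2865 [stop]  node(7,2) S=56.4962 payoff=35.5538 vs cont=35.2547 → 35.5538 [stop]  node(7,3) S=76.4261 payoff=15.6239 vs cont=15.3249 → 15.6239 [stop]  node(7,4) S=103.3866 payoff=0.0000 vs cont=1.6598 → 1.6598 [wait]  node(7,5) S=139.8577 payoff=0.0000 vs cont=0.0000 → 0.0000 [wait]  node(7,6) S=189.1946 payoff=0.0000 vs cont=0.0000 → 0.0000 [wait]  node(7,7) S=255.9359 payoff=0.0000 vs cont=0.0000 → 0.0000 [wait]  ⇒ S*(7)=76.4261
t_6: node(6,0) S=35.9076 payoff=56.1424 vs cont=55.8434 → 56.1424 [stop]  node(6,1) S=48.5745 payoff=43.4755 vs cont=43.1765 → 43.4755 [stop]  node(6,2) S=65.7099 payoff=26.3401 vs cont=26.0411 → 26.3401 [stop]  node(6,3) S=88.8900 payoff=3.1600 vs cont=8.9889 → 8.9889 [wait]  node(6,4) S=120.2473 payoff=0.0000 vs cont=0.8718 → 0.8718 [wait]  node(6,5) S=162.6663 payoff=0.0000 vs cont=0.0000 → 0.0000 [wait]  node(6,6) S=220.0493 payoff=0.0000 vs cont=0.0000 → 0.0000 [wait]  ⇒ S*(6)=65.7099
t_5: node(5,0) S=41.7635 payoff=50.2865 vs cont=49.9874 → 50.2865 [stop]  node(5,1) S=56.4962 payoff=35.5538 vs cont=35.2547 → 35.5538 [stop]  node(5,2) S=76.4261 payoff=15.6239 vs cont=18.0732 → 18.0732 [wait]  node(5,3) S=103.3866 payoff=0.0000 vs cont=5.1324 → 5.1324 [wait]  node(5,4) S=139.8577 payoff=0.0000 vs cont=0.4579 → 0.4579 [wait]  node(5,5) S=189.1946 payoff=0.0000 vs cont=0.0000 → 0.0000 [wait]  ⇒ S*(5)=56.4962
t_4: node(4,0) S=48.5745 payoff=43.4755 vs cont=43.1765 → 43.4755 [stop]  node(4,1) S=65.7099 payoff=26.3401 vs cont=27.1960 → 27.1960 [wait]  node(4,2) S=88.8900 payoff=3.1600 vs cont=11.9127 → 11.9127 [wait]  node(4,3) S=120.2473 payoff=0.0000 vs cont=2.9116 → 2.9116 [wait]  node(4,4) S=162.6663 payoff=0.0000 vs cont=0.2405 → 0.2405 [wait]  ⇒ S*(4)=48.5745
t_3: node(3,0) S=56.4962 payoff=35.5538 vs cont=35.6583 → 35.6583 [wait]  node(3,1) S=76.4261 payoff=15.6239 vs cont=19.9014 → 19.9014 [wait]  node(3,2) S=103.3866 payoff=0.0000 vs cont=7.6299 → 7.6299 [wait]  node(3,3) S=139.8577 payoff=0.0000 vs cont=1.6427 → 1.6427 [wait]  ⇒ S*(3)=-
t_2: node(2,0) S=65.7099 payoff=26.3401 vs cont=28.1129 → 28.1129 [wait]  node(2,1) S=88.8900 payoff=3.1600 vs cont=14.0506 → 14.0506 [wait]  node(2,2) S=120.2473 payoff=0.0000 vs cont=4.7821 → 4.7821 [wait]  ⇒ S*(2)=-
t_1: node(1,0) S=76.4261 payoff=15.6239 vs cont=21.3910 → 21.3910 [wait]  node(1,1) S=103.3866 payoff=0.0000 vs cont=9.6347 → 9.6347 [wait]  ⇒ S*(1)=-
t_0: node(0,0) S=88.8900 payoff=3.1600 vs cont=15.7783 → 15.7783 [wait]  ⇒ S*(0)=-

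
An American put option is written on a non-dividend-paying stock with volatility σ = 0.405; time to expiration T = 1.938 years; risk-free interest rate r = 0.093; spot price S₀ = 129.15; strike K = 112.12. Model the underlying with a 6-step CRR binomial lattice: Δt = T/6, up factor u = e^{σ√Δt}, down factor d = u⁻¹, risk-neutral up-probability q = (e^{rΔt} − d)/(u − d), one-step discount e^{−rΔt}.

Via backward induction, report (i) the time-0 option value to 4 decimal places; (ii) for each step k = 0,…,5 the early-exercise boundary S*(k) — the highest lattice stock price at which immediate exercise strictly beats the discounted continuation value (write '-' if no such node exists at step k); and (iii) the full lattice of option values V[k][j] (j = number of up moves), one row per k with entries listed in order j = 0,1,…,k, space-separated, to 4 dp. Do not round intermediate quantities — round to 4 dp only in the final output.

params: Δt=0.32300 u=1.25882 d=0.79440 q=0.50837 e^(-rΔt)=0.97041
t_6 payoffs: 79.6625 60.6871 30.6181 0.0000 0.0000 0.0000 0.0000
t_5: node(5,0) S=40.8581 payoff=71.2619 vs cont=67.9440 → 71.2619 [stop]  node(5,1) S=64.7447 payoff=47.3753 vs cont=44.0574 → 47.3753 [stop]  node(5,2) S=102.5962 payoff=9.5238 vs cont=14.6073 → 14.6073 [wait]  node(5,3) S=162.5765 payoff=0.0000 vs cont=0.0000 → 0.0000 [wait]  node(5,4) S=257.6228 payoff=0.0000 vs cont=0.0000 → 0.0000 [wait]  node(5,5) S=408.2356 payoff=0.0000 vs cont=0.0000 → 0.0000 [wait]  ⇒ S*(5)=64.7447
t_4: node(4,0) S=51.4329 payoff=60.6871 vs cont=57.3692 → 60.6871 [stop]  node(4,1) S=81.5019 payoff=30.6181 vs cont=29.8080 → 30.6181 [stop]  node(4,2) S=129.1500 payoff=0.0000 vs cont=6.9689 → 6.9689 [wait]  node(4,3) S=204.6544 payoff=0.0000 vs cont=0.0000 → 0.0000 [wait]  node(4,4) S=324.3005 payoff=0.0000 vs cont=0.0000 → 0.0000 [wait]  ⇒ S*(4)=81.5019
t_3: node(3,0) S=64.7447 payoff=47.3753 vs cont=44.0574 → 47.3753 [stop]  node(3,1) S=102.5962 payoff=9.5238 vs cont=18.0452 → 18.0452 [wait]  node(3,2) S=162.5765 payoff=0.0000 vs cont=3.3247 → 3.3247 [wait]  node(3,3) S=257.6228 payoff=0.0000 vs cont=0.0000 → 0.0000 [wait]  ⇒ S*(3)=64.7447
t_2: node(2,0) S=81.5019 payoff=30.6181 vs cont=31.5040 → 31.5040 [wait]  node(2,1) S=129.1500 payoff=0.0000 vs cont=10.2492 → 10.2492 [wait]  node(2,2) S=204.6544 payoff=0.0000 vs cont=1.5862 → 1.5862 [wait]  ⇒ S*(2)=-
t_1: node(1,0) S=102.5962 payoff=9.5238 vs cont=20.0862 → 20.0862 [wait]  node(1,1) S=162.5765 payoff=0.0000 vs cont=5.6722 → 5.6722 [wait]  ⇒ S*(1)=-
t_0: node(0,0) S=129.1500 payoff=0.0000 vs cont=12.3810 → 12.3810 [wait]  ⇒ S*(0)=-

price = 12.3810
boundary = - - - 64.7447 81.5019 64.7447
tree:
12.3810
20.0862 5.6722
31.5040 10.2492 1.5862
47.3753 18.0452 3.3247 0.0000
60.6871 30.6181 6.9689 0.0000 0.0000
71.2619 47.3753 14.6073 0.0000 0.0000 0.0000
79.6625 60.6871 30.6181 0.0000 0.0000 0.0000 0.0000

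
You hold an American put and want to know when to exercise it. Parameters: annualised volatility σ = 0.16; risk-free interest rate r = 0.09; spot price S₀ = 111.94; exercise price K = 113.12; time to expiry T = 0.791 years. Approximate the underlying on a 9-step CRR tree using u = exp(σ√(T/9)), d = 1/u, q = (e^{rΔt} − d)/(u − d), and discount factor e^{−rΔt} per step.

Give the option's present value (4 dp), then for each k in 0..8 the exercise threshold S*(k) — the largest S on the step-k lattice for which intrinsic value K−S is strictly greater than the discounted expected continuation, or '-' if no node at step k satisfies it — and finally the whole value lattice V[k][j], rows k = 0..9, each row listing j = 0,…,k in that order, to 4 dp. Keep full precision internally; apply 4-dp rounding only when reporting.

Δt=0.08789, u=1.04858, d=0.95367, q=0.57182, disc=e^(-rΔt)=0.99212
k=9 terminal: V=max(K-S,0) → 40.0762 32.8074 24.8152 16.0277 6.3658 0.0000 0.0000 0.0000 0.0000 0.0000
k=8: j=0 S=76.5921 intr=36.5279 cont=35.6367 V=36.5279[EX]; j=1 S=84.2140 intr=28.9060 cont=28.0148 V=28.9060[EX]; j=2 S=92.5944 intr=20.5256 cont=19.6344 V=20.5256[EX]; j=3 S=101.8087 intr=11.3113 cont=10.4200 V=11.3113[EX]; j=4 S=111.9400 intr=1.1800 cont=2.7042 V=2.7042[hold]; j=5 S=123.0795 intr=0.0000 cont=0.0000 V=0.0000[hold]; j=6 S=135.3275 intr=0.0000 cont=0.0000 V=0.0000[hold]; j=7 S=148.7944 intr=0.0000 cont=0.0000 V=0.0000[hold]; j=8 S=163.6013 intr=0.0000 cont=0.0000 V=0.0000[hold]  S*(8)=101.8087
k=7: j=0 S=80.3126 intr=32.8074 cont=31.9161 V=32.8074[EX]; j=1 S=88.3048 intr=24.8152 cont=23.9239 V=24.8152[EX]; j=2 S=97.0923 intr=16.0277 cont=15.1365 V=16.0277[EX]; j=3 S=106.7542 intr=6.3658 cont=6.3392 V=6.3658[EX]; j=4 S=117.3777 intr=0.0000 cont=1.1488 V=1.1488[hold]; j=5 S=129.0583 intr=0.0000 cont=0.0000 V=0.0000[hold]; j=6 S=141.9013 intr=0.0000 cont=0.0000 V=0.0000[hold]; j=7 S=156.0223 intr=0.0000 cont=0.0000 V=0.0000[hold]  S*(7)=106.7542
k=6: j=0 S=84.2140 intr=28.9060 cont=28.0148 V=28.9060[EX]; j=1 S=92.5944 intr=20.5256 cont=19.6344 V=20.5256[EX]; j=2 S=101.8087 intr=11.3113 cont=10.4200 V=11.3113[EX]; j=3 S=111.9400 intr=1.1800 cont=3.3559 V=3.3559[hold]; j=4 S=123.0795 intr=0.0000 cont=0.4880 V=0.4880[hold]; j=5 S=135.3275 intr=0.0000 cont=0.0000 V=0.0000[hold]; j=6 S=148.7944 intr=0.0000 cont=0.0000 V=0.0000[hold]  S*(6)=101.8087
k=5: j=0 S=88.3048 intr=24.8152 cont=23.9239 V=24.8152[EX]; j=1 S=97.0923 intr=16.0277 cont=15.1365 V=16.0277[EX]; j=2 S=106.7542 intr=6.3658 cont=6.7089 V=6.7089[hold]; j=3 S=117.3777 intr=0.0000 cont=1.7025 V=1.7025[hold]; j=4 S=129.0583 intr=0.0000 cont=0.2073 V=0.2073[hold]; j=5 S=141.9013 intr=0.0000 cont=0.0000 V=0.0000[hold]  S*(5)=97.0923
k=4: j=0 S=92.5944 intr=20.5256 cont=19.6344 V=20.5256[EX]; j=1 S=101.8087 intr=11.3113 cont=10.6147 V=11.3113[EX]; j=2 S=111.9400 intr=1.1800 cont=3.8158 V=3.8158[hold]; j=3 S=123.0795 intr=0.0000 cont=0.8408 V=0.8408[hold]; j=4 S=135.3275 intr=0.0000 cont=0.0881 V=0.0881[hold]  S*(4)=101.8087
k=3: j=0 S=97.0923 intr=16.0277 cont=15.1365 V=16.0277[EX]; j=1 S=106.7542 intr=6.3658 cont=6.9699 V=6.9699[hold]; j=2 S=117.3777 intr=0.0000 cont=2.0980 V=2.0980[hold]; j=3 S=129.0583 intr=0.0000 cont=0.4071 V=0.4071[hold]  S*(3)=97.0923
k=2: j=0 S=101.8087 intr=11.3113 cont=10.7628 V=11.3113[EX]; j=1 S=111.9400 intr=1.1800 cont=4.1510 V=4.1510[hold]; j=2 S=123.0795 intr=0.0000 cont=1.1222 V=1.1222[hold]  S*(2)=101.8087
k=1: j=0 S=106.7542 intr=6.3658 cont=7.1600 V=7.1600[hold]; j=1 S=117.3777 intr=0.0000 cont=2.4000 V=2.4000[hold]  S*(1)=-
k=0: j=0 S=111.9400 intr=1.1800 cont=4.4032 V=4.4032[hold]  S*(0)=-

price = 4.4032
boundary = - - 101.8087 97.0923 101.8087 97.0923 101.8087 106.7542 101.8087
tree:
4.4032
7.1600 2.4000
11.3113 4.1510 1.1222
16.0277 6.9699 2.0980 0.4071
20.5256 11.3113 3.8158 0.8408 0.0881
24.8152 16.0277 6.7089 1.7025 0.2073 0.0000
28.9060 20.5256 11.3113 3.3559 0.4880 0.0000 0.0000
32.8074 24.8152 16.0277 6.3658 1.1488 0.0000 0.0000 0.0000
36.5279 28.9060 20.5256 11.3113 2.7042 0.0000 0.0000 0.0000 0.0000
40.0762 32.8074 24.8152 16.0277 6.3658 0.0000 0.0000 0.0000 0.0000 0.0000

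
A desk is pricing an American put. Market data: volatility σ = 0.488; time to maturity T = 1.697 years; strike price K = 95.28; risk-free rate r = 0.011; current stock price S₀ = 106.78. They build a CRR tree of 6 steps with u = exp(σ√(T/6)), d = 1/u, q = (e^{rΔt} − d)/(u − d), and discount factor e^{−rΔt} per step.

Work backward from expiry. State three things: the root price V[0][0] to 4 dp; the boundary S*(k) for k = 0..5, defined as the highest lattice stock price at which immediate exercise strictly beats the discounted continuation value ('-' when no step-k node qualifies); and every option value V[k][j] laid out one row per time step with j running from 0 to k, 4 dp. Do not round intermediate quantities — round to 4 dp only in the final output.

price = 19.2639
boundary = - - - - 37.8131 49.0179
tree:
19.2639
26.8348 9.8194
36.1611 15.2223 3.0515
46.7585 23.0060 5.4800 0.0000
57.4669 33.5378 9.8411 0.0000 0.0000
66.1104 46.2621 17.6728 0.0000 0.0000 0.0000
72.7781 57.4669 31.7372 0.0000 0.0000 0.0000 0.0000

Δt=0.28283  u=1.29632  d=0.77142  q=0.44142  discount=0.99689
step 6 (expiry): payoffs max(K−S,0) = 72.7781 57.4669 31.7372 0.0000 0.0000 0.0000 0.0000
step 5: (k=5,j=0): S=29.1696, (K−S)⁺=66.1104, hold=65.8144 ⇒ V=66.1104 exercise | (k=5,j=1): S=49.0179, (K−S)⁺=46.2621, hold=45.9662 ⇒ V=46.2621 exercise | (k=5,j=2): S=82.3717, (K−S)⁺=12.9083, hold=17.6728 ⇒ V=17.6728 continue | (k=5,j=3): S=138.4209, (K−S)⁺=0.0000, hold=0.0000 ⇒ V=0.0000 continue | (k=5,j=4): S=232.6084, (K−S)⁺=0.0000, hold=0.0000 ⇒ V=0.0000 continue | (k=5,j=5): S=390.8850, (K−S)⁺=0.0000, hold=0.0000 ⇒ V=0.0000 continue  boundary S*=49.0179
step 4: (k=4,j=0): S=37.8131, (K−S)⁺=57.4669, hold=57.1709 ⇒ V=57.4669 exercise | (k=4,j=1): S=63.5428, (K−S)⁺=31.7372, hold=33.5378 ⇒ V=33.5378 continue | (k=4,j=2): S=106.7800, (K−S)⁺=0.0000, hold=9.8411 ⇒ V=9.8411 continue | (k=4,j=3): S=179.4376, (K−S)⁺=0.0000, hold=0.0000 ⇒ V=0.0000 continue | (k=4,j=4): S=301.5346, (K−S)⁺=0.0000, hold=0.0000 ⇒ V=0.0000 continue  boundary S*=37.8131
step 3: (k=3,j=0): S=49.0179, (K−S)⁺=46.2621, hold=46.7585 ⇒ V=46.7585 continue | (k=3,j=1): S=82.3717, (K−S)⁺=12.9083, hold=23.0060 ⇒ V=23.0060 continue | (k=3,j=2): S=138.4209, (K−S)⁺=0.0000, hold=5.4800 ⇒ V=5.4800 continue | (k=3,j=3): S=232.6084, (K−S)⁺=0.0000, hold=0.0000 ⇒ V=0.0000 continue  boundary S*=-
step 2: (k=2,j=0): S=63.5428, (K−S)⁺=31.7372, hold=36.1611 ⇒ V=36.1611 continue | (k=2,j=1): S=106.7800, (K−S)⁺=0.0000, hold=15.2223 ⇒ V=15.2223 continue | (k=2,j=2): S=179.4376, (K−S)⁺=0.0000, hold=3.0515 ⇒ V=3.0515 continue  boundary S*=-
step 1: (k=1,j=0): S=82.3717, (K−S)⁺=12.9083, hold=26.8348 ⇒ V=26.8348 continue | (k=1,j=1): S=138.4209, (K−S)⁺=0.0000, hold=9.8194 ⇒ V=9.8194 continue  boundary S*=-
step 0: (k=0,j=0): S=106.7800, (K−S)⁺=0.0000, hold=19.2639 ⇒ V=19.2639 continue  boundary S*=-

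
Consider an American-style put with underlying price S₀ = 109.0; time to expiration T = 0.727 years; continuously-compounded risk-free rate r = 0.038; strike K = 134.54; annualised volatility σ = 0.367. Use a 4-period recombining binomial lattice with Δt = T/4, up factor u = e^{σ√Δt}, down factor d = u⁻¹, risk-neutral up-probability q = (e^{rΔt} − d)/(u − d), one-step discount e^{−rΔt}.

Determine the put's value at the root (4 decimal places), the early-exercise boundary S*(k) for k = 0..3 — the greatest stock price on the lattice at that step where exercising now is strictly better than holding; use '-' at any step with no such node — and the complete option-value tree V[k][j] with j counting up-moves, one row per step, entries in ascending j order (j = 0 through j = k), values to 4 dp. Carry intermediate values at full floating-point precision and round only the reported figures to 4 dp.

Δt=0.18175, u=1.16936, d=0.85517, q=0.48302, disc=e^(-rΔt)=0.99312
k=4 terminal: V=max(K-S,0) → 76.2455 54.8274 25.5400 0.0000 0.0000
k=3: j=0 S=68.1675 intr=66.3725 cont=65.4465 V=66.3725[EX]; j=1 S=93.2131 intr=41.3269 cont=40.4009 V=41.3269[EX]; j=2 S=127.4607 intr=7.0793 cont=13.1127 V=13.1127[hold]; j=3 S=174.2913 intr=0.0000 cont=0.0000 V=0.0000[hold]  S*(3)=93.2131
k=2: j=0 S=79.7126 intr=54.8274 cont=53.9014 V=54.8274[EX]; j=1 S=109.0000 intr=25.5400 cont=27.5082 V=27.5082[hold]; j=2 S=149.0479 intr=0.0000 cont=6.7323 V=6.7323[hold]  S*(2)=79.7126
k=1: j=0 S=93.2131 intr=41.3269 cont=41.3451 V=41.3451[hold]; j=1 S=127.4607 intr=7.0793 cont=17.3527 V=17.3527[hold]  S*(1)=-
k=0: j=0 S=109.0000 intr=25.5400 cont=29.5515 V=29.5515[hold]  S*(0)=-

price = 29.5515
boundary = - - 79.7126 93.2131
tree:
29.5515
41.3451 17.3527
54.8274 27.5082 6.7323
66.3725 41.3269 13.1127 0.0000
76.2455 54.8274 25.5400 0.0000 0.0000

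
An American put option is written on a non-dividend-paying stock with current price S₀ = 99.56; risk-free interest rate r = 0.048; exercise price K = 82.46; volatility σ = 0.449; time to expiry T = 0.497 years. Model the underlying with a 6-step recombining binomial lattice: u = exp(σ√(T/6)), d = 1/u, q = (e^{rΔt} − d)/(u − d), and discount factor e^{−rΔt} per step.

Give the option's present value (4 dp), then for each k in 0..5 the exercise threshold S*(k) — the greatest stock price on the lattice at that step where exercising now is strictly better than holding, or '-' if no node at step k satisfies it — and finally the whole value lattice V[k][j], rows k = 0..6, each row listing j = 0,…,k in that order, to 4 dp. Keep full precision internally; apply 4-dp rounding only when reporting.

price = 4.5431
boundary = - - - - 59.3741 67.5645
tree:
4.5431
7.1417 1.8004
10.9453 3.1309 0.3917
16.2403 5.3703 0.7608 0.0000
23.0859 9.0499 1.4777 0.0000 0.0000
30.2835 14.8955 2.8703 0.0000 0.0000 0.0000
36.6086 23.0859 5.5751 0.0000 0.0000 0.0000 0.0000

Δt=0.08283, u=1.13795, d=0.87878, q=0.48311, disc=e^(-rΔt)=0.99603
k=6 terminal: V=max(K-S,0) → 36.6086 23.0859 5.5751 0.0000 0.0000 0.0000 0.0000
k=5: j=0 S=52.1765 intr=30.2835 cont=29.9563 V=30.2835[EX]; j=1 S=67.5645 intr=14.8955 cont=14.5682 V=14.8955[EX]; j=2 S=87.4909 intr=0.0000 cont=2.8703 V=2.8703[hold]; j=3 S=113.2940 intr=0.0000 cont=0.0000 V=0.0000[hold]; j=4 S=146.7070 intr=0.0000 cont=0.0000 V=0.0000[hold]; j=5 S=189.9743 intr=0.0000 cont=0.0000 V=0.0000[hold]  S*(5)=67.5645
k=4: j=0 S=59.3741 intr=23.0859 cont=22.7587 V=23.0859[EX]; j=1 S=76.8849 intr=5.5751 cont=9.0499 V=9.0499[hold]; j=2 S=99.5600 intr=0.0000 cont=1.4777 V=1.4777[hold]; j=3 S=128.9226 intr=0.0000 cont=0.0000 V=0.0000[hold]; j=4 S=166.9448 intr=0.0000 cont=0.0000 V=0.0000[hold]  S*(4)=59.3741
k=3: j=0 S=67.5645 intr=14.8955 cont=16.2403 V=16.2403[hold]; j=1 S=87.4909 intr=0.0000 cont=5.3703 V=5.3703[hold]; j=2 S=113.2940 intr=0.0000 cont=0.7608 V=0.7608[hold]; j=3 S=146.7070 intr=0.0000 cont=0.0000 V=0.0000[hold]  S*(3)=-
k=2: j=0 S=76.8849 intr=5.5751 cont=10.9453 V=10.9453[hold]; j=1 S=99.5600 intr=0.0000 cont=3.1309 V=3.1309[hold]; j=2 S=128.9226 intr=0.0000 cont=0.3917 V=0.3917[hold]  S*(2)=-
k=1: j=0 S=87.4909 intr=0.0000 cont=7.1417 V=7.1417[hold]; j=1 S=113.2940 intr=0.0000 cont=1.8004 V=1.8004[hold]  S*(1)=-
k=0: j=0 S=99.5600 intr=0.0000 cont=4.5431 V=4.5431[hold]  S*(0)=-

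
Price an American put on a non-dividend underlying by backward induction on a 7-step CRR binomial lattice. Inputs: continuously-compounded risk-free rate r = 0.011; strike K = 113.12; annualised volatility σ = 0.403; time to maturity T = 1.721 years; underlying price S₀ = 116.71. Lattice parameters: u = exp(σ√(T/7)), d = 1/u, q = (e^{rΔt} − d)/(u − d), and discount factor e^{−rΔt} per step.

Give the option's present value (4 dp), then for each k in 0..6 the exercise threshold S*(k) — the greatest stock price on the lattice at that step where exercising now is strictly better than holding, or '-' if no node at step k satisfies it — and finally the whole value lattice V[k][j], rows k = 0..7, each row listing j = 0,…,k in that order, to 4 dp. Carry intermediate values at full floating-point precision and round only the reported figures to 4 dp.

params: Δt=0.24586 u=1.22119 d=0.81888 q=0.45694 e^(-rΔt)=0.99730
t_7 payoffs: 84.3041 70.1469 49.0343 17.5491 0.0000 0.0000 0.0000 0.0000
t_6: node(6,0) S=35.1896 payoff=77.9304 vs cont=77.6249 → 77.9304 [stop]  node(6,1) S=52.4782 payoff=60.6418 vs cont=60.3363 → 60.6418 [stop]  node(6,2) S=78.2607 payoff=34.8593 vs cont=34.5538 → 34.8593 [stop]  node(6,3) S=116.7100 payoff=0.0000 vs cont=9.5044 → 9.5044 [wait]  node(6,4) S=174.0494 payoff=0.0000 vs cont=0.0000 → 0.0000 [wait]  node(6,5) S=259.5595 payoff=0.0000 vs cont=0.0000 → 0.0000 [wait]  node(6,6) S=387.0806 payoff=0.0000 vs cont=0.0000 → 0.0000 [wait]  ⇒ S*(6)=78.2607
t_5: node(5,0) S=42.9731 payoff=70.1469 vs cont=69.8414 → 70.1469 [stop]  node(5,1) S=64.0857 payoff=49.0343 vs cont=48.7287 → 49.0343 [stop]  node(5,2) S=95.5709 payoff=17.5491 vs cont=23.2108 → 23.2108 [wait]  node(5,3) S=142.5248 payoff=0.0000 vs cont=5.1475 → 5.1475 [wait]  node(5,4) S=212.5469 payoff=0.0000 vs cont=0.0000 → 0.0000 [wait]  node(5,5) S=316.9707 payoff=0.0000 vs cont=0.0000 → 0.0000 [wait]  ⇒ S*(5)=64.0857
t_4: node(4,0) S=52.4782 payoff=60.6418 vs cont=60.3363 → 60.6418 [stop]  node(4,1) S=78.2607 payoff=34.8593 vs cont=37.1339 → 37.1339 [wait]  node(4,2) S=116.7100 payoff=0.0000 vs cont=14.9165 → 14.9165 [wait]  node(4,3) S=174.0494 payoff=0.0000 vs cont=2.7879 → 2.7879 [wait]  node(4,4) S=259.5595 payoff=0.0000 vs cont=0.0000 → 0.0000 [wait]  ⇒ S*(4)=52.4782
t_3: node(3,0) S=64.0857 payoff=49.0343 vs cont=49.7653 → 49.7653 [wait]  node(3,1) S=95.5709 payoff=17.5491 vs cont=26.9090 → 26.9090 [wait]  node(3,2) S=142.5248 payoff=0.0000 vs cont=9.3491 → 9.3491 [wait]  node(3,3) S=212.5469 payoff=0.0000 vs cont=1.5099 → 1.5099 [wait]  ⇒ S*(3)=-
t_2: node(2,0) S=78.2607 payoff=34.8593 vs cont=39.2151 → 39.2151 [wait]  node(2,1) S=116.7100 payoff=0.0000 vs cont=18.8342 → 18.8342 [wait]  node(2,2) S=174.0494 payoff=0.0000 vs cont=5.7515 → 5.7515 [wait]  ⇒ S*(2)=-
t_1: node(1,0) S=95.5709 payoff=17.5491 vs cont=29.8215 → 29.8215 [wait]  node(1,1) S=142.5248 payoff=0.0000 vs cont=12.8214 → 12.8214 [wait]  ⇒ S*(1)=-
t_0: node(0,0) S=116.7100 payoff=0.0000 vs cont=21.9939 → 21.9939 [wait]  ⇒ S*(0)=-

price = 21.9939
boundary = - - - - 52.4782 64.0857 78.2607
tree:
21.9939
29.8215 12.8214
39.2151 18.8342 5.7515
49.7653 26.9090 9.3491 1.5099
60.6418 37.1339 14.9165 2.7879 0.0000
70.1469 49.0343 23.2108 5.1475 0.0000 0.0000
77.9304 60.6418 34.8593 9.5044 0.0000 0.0000 0.0000
84.3041 70.1469 49.0343 17.5491 0.0000 0.0000 0.0000 0.0000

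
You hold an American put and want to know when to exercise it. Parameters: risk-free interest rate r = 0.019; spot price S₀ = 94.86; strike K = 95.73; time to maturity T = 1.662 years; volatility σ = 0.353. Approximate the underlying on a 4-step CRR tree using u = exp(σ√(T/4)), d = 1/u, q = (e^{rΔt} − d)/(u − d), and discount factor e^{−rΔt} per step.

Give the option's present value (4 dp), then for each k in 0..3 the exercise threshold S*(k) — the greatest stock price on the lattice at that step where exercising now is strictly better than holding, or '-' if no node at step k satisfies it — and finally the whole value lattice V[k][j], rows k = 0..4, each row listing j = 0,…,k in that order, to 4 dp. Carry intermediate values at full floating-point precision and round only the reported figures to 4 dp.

Δt=0.41550, u=1.25551, d=0.79649, q=0.46063, disc=e^(-rΔt)=0.99214
k=4 terminal: V=max(K-S,0) → 57.5529 35.5512 0.8700 0.0000 0.0000
k=3: j=0 S=47.9318 intr=47.7982 cont=47.0455 V=47.7982[EX]; j=1 S=75.5550 intr=20.1750 cont=19.4222 V=20.1750[EX]; j=2 S=119.0976 intr=0.0000 cont=0.4656 V=0.4656[hold]; j=3 S=187.7340 intr=0.0000 cont=0.0000 V=0.0000[hold]  S*(3)=75.5550
k=2: j=0 S=60.1788 intr=35.5512 cont=34.7985 V=35.5512[EX]; j=1 S=94.8600 intr=0.8700 cont=11.0091 V=11.0091[hold]; j=2 S=149.5282 intr=0.0000 cont=0.2491 V=0.2491[hold]  S*(2)=60.1788
k=1: j=0 S=75.5550 intr=20.1750 cont=24.0558 V=24.0558[hold]; j=1 S=119.0976 intr=0.0000 cont=6.0052 V=6.0052[hold]  S*(1)=-
k=0: j=0 S=94.8600 intr=0.8700 cont=15.6175 V=15.6175[hold]  S*(0)=-

price = 15.6175
boundary = - - 60.1788 75.5550
tree:
15.6175
24.0558 6.0052
35.5512 11.0091 0.2491
47.7982 20.1750 0.4656 0.0000
57.5529 35.5512 0.8700 0.0000 0.0000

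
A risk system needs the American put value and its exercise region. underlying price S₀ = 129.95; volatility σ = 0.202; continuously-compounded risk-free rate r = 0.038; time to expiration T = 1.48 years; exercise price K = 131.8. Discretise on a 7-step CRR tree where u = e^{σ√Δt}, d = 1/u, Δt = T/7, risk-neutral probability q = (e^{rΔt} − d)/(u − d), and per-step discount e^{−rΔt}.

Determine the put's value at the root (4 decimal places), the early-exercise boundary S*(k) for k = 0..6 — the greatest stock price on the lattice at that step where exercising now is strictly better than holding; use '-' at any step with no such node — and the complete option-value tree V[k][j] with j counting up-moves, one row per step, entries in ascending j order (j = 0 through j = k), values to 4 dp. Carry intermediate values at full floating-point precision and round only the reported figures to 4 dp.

Δt=0.21143, u=1.09733, d=0.91130, q=0.52016, disc=e^(-rΔt)=0.99200
k=7 terminal: V=max(K-S,0) → 63.9721 50.1258 33.4529 13.3765 0.0000 0.0000 0.0000 0.0000
k=6: j=0 S=74.4297 intr=57.3703 cont=56.3156 V=57.3703[EX]; j=1 S=89.6237 intr=42.1763 cont=41.1216 V=42.1763[EX]; j=2 S=107.9194 intr=23.8806 cont=22.8259 V=23.8806[EX]; j=3 S=129.9500 intr=1.8500 cont=6.3672 V=6.3672[hold]; j=4 S=156.4778 intr=0.0000 cont=0.0000 V=0.0000[hold]; j=5 S=188.4211 intr=0.0000 cont=0.0000 V=0.0000[hold]; j=6 S=226.8851 intr=0.0000 cont=0.0000 V=0.0000[hold]  S*(6)=107.9194
k=5: j=0 S=81.6742 intr=50.1258 cont=49.0711 V=50.1258[EX]; j=1 S=98.3471 intr=33.4529 cont=32.3983 V=33.4529[EX]; j=2 S=118.4235 intr=13.3765 cont=14.6527 V=14.6527[hold]; j=3 S=142.5984 intr=0.0000 cont=3.0308 V=3.0308[hold]; j=4 S=171.7083 intr=0.0000 cont=0.0000 V=0.0000[hold]; j=5 S=206.7606 intr=0.0000 cont=0.0000 V=0.0000[hold]  S*(5)=98.3471
k=4: j=0 S=89.6237 intr=42.1763 cont=41.1216 V=42.1763[EX]; j=1 S=107.9194 intr=23.8806 cont=23.4844 V=23.8806[EX]; j=2 S=129.9500 intr=1.8500 cont=8.5386 V=8.5386[hold]; j=3 S=156.4778 intr=0.0000 cont=1.4427 V=1.4427[hold]; j=4 S=188.4211 intr=0.0000 cont=0.0000 V=0.0000[hold]  S*(4)=107.9194
k=3: j=0 S=98.3471 intr=33.4529 cont=32.3983 V=33.4529[EX]; j=1 S=118.4235 intr=13.3765 cont=15.7731 V=15.7731[hold]; j=2 S=142.5984 intr=0.0000 cont=4.8088 V=4.8088[hold]; j=3 S=171.7083 intr=0.0000 cont=0.6867 V=0.6867[hold]  S*(3)=98.3471
k=2: j=0 S=107.9194 intr=23.8806 cont=24.0625 V=24.0625[hold]; j=1 S=129.9500 intr=1.8500 cont=9.9894 V=9.9894[hold]; j=2 S=156.4778 intr=0.0000 cont=2.6433 V=2.6433[hold]  S*(2)=-
k=1: j=0 S=118.4235 intr=13.3765 cont=16.6083 V=16.6083[hold]; j=1 S=142.5984 intr=0.0000 cont=6.1189 V=6.1189[hold]  S*(1)=-
k=0: j=0 S=129.9500 intr=1.8500 cont=11.0629 V=11.0629[hold]  S*(0)=-

price = 11.0629
boundary = - - - 98.3471 107.9194 98.3471 107.9194
tree:
11.0629
16.6083 6.1189
24.0625 9.9894 2.6433
33.4529 15.7731 4.8088 0.6867
42.1763 23.8806 8.5386 1.4427 0.0000
50.1258 33.4529 14.6527 3.0308 0.0000 0.0000
57.3703 42.1763 23.8806 6.3672 0.0000 0.0000 0.0000
63.9721 50.1258 33.4529 13.3765 0.0000 0.0000 0.0000 0.0000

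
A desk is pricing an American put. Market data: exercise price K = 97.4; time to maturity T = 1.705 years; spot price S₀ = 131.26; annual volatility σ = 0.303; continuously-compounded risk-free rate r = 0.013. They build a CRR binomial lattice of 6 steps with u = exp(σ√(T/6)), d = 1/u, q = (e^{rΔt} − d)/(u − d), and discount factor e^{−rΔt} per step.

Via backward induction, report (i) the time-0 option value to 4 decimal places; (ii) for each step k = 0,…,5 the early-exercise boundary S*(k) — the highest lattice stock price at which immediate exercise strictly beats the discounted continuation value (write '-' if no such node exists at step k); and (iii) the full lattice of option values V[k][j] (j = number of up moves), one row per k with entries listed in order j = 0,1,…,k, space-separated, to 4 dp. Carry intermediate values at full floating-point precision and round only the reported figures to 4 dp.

price = 5.0043
boundary = - - - - 68.7926 80.8517
tree:
5.0043
8.0542 1.6196
12.6925 2.9105 0.1831
19.4429 5.2139 0.3475 0.0000
28.6074 9.3073 0.6595 0.0000 0.0000
38.8679 16.5483 1.2516 0.0000 0.0000 0.0000
47.5981 28.6074 2.3752 0.0000 0.0000 0.0000 0.0000

Δt=0.28417, u=1.17530, d=0.85085, q=0.47111, disc=e^(-rΔt)=0.99631
k=6 terminal: V=max(K-S,0) → 47.5981 28.6074 2.3752 0.0000 0.0000 0.0000 0.0000
k=5: j=0 S=58.5321 intr=38.8679 cont=38.5088 V=38.8679[EX]; j=1 S=80.8517 intr=16.5483 cont=16.1891 V=16.5483[EX]; j=2 S=111.6824 intr=0.0000 cont=1.2516 V=1.2516[hold]; j=3 S=154.2695 intr=0.0000 cont=0.0000 V=0.0000[hold]; j=4 S=213.0961 intr=0.0000 cont=0.0000 V=0.0000[hold]; j=5 S=294.3547 intr=0.0000 cont=0.0000 V=0.0000[hold]  S*(5)=80.8517
k=4: j=0 S=68.7926 intr=28.6074 cont=28.2483 V=28.6074[EX]; j=1 S=95.0248 intr=2.3752 cont=9.3073 V=9.3073[hold]; j=2 S=131.2600 intr=0.0000 cont=0.6595 V=0.6595[hold]; j=3 S=181.3125 intr=0.0000 cont=0.0000 V=0.0000[hold]; j=4 S=250.4513 intr=0.0000 cont=0.0000 V=0.0000[hold]  S*(4)=68.7926
k=3: j=0 S=80.8517 intr=16.5483 cont=19.4429 V=19.4429[hold]; j=1 S=111.6824 intr=0.0000 cont=5.2139 V=5.2139[hold]; j=2 S=154.2695 intr=0.0000 cont=0.3475 V=0.3475[hold]; j=3 S=213.0961 intr=0.0000 cont=0.0000 V=0.0000[hold]  S*(3)=-
k=2: j=0 S=95.0248 intr=2.3752 cont=12.6925 V=12.6925[hold]; j=1 S=131.2600 intr=0.0000 cont=2.9105 V=2.9105[hold]; j=2 S=181.3125 intr=0.0000 cont=0.1831 V=0.1831[hold]  S*(2)=-
k=1: j=0 S=111.6824 intr=0.0000 cont=8.0542 V=8.0542[hold]; j=1 S=154.2695 intr=0.0000 cont=1.6196 V=1.6196[hold]  S*(1)=-
k=0: j=0 S=131.2600 intr=0.0000 cont=5.0043 V=5.0043[hold]  S*(0)=-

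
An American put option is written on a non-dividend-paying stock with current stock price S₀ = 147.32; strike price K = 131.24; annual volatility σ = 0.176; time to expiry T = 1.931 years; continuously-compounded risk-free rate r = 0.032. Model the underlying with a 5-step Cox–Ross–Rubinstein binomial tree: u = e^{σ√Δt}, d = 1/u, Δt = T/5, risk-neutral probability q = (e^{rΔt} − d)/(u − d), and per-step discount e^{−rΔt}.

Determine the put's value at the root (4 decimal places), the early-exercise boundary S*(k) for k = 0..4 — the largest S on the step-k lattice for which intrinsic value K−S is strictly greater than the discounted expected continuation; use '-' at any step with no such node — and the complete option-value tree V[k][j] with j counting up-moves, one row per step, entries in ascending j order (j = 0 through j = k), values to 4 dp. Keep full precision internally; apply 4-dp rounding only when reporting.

price = 4.5501
boundary = - - - 106.1106 118.3749
tree:
4.5501
8.3358 1.2919
14.8072 2.7794 0.0000
25.1294 5.9797 0.0000 0.0000
36.1231 12.8651 0.0000 0.0000 0.0000
45.9778 25.1294 0.0000 0.0000 0.0000 0.0000

params: Δt=0.38620 u=1.11558 d=0.89639 q=0.52942 e^(-rΔt)=0.98772
t_5 payoffs: 45.9778 25.1294 0.0000 0.0000 0.0000 0.0000
t_4: node(4,0) S=95.1169 payoff=36.1231 vs cont=34.5112 → 36.1231 [stop]  node(4,1) S=118.3749 payoff=12.8651 vs cont=11.6803 → 12.8651 [stop]  node(4,2) S=147.3200 payoff=0.0000 vs cont=0.0000 → 0.0000 [wait]  node(4,3) S=183.3428 payoff=0.0000 vs cont=0.0000 → 0.0000 [wait]  node(4,4) S=228.1738 payoff=0.0000 vs cont=0.0000 → 0.0000 [wait]  ⇒ S*(4)=118.3749
t_3: node(3,0) S=106.1106 payoff=25.1294 vs cont=23.5175 → 25.1294 [stop]  node(3,1) S=132.0568 payoff=0.0000 vs cont=5.9797 → 5.9797 [wait]  node(3,2) S=164.3474 payoff=0.0000 vs cont=0.0000 → 0.0000 [wait]  node(3,3) S=204.5337 payoff=0.0000 vs cont=0.0000 → 0.0000 [wait]  ⇒ S*(3)=106.1106
t_2: node(2,0) S=118.3749 payoff=12.8651 vs cont=14.8072 → 14.8072 [wait]  node(2,1) S=147.3200 payoff=0.0000 vs cont=2.7794 → 2.7794 [wait]  node(2,2) S=183.3428 payoff=0.0000 vs cont=0.0000 → 0.0000 [wait]  ⇒ S*(2)=-
t_1: node(1,0) S=132.0568 payoff=0.0000 vs cont=8.3358 → 8.3358 [wait]  node(1,1) S=164.3474 payoff=0.0000 vs cont=1.2919 → 1.2919 [wait]  ⇒ S*(1)=-
t_0: node(0,0) S=147.3200 payoff=0.0000 vs cont=4.5501 → 4.5501 [wait]  ⇒ S*(0)=-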